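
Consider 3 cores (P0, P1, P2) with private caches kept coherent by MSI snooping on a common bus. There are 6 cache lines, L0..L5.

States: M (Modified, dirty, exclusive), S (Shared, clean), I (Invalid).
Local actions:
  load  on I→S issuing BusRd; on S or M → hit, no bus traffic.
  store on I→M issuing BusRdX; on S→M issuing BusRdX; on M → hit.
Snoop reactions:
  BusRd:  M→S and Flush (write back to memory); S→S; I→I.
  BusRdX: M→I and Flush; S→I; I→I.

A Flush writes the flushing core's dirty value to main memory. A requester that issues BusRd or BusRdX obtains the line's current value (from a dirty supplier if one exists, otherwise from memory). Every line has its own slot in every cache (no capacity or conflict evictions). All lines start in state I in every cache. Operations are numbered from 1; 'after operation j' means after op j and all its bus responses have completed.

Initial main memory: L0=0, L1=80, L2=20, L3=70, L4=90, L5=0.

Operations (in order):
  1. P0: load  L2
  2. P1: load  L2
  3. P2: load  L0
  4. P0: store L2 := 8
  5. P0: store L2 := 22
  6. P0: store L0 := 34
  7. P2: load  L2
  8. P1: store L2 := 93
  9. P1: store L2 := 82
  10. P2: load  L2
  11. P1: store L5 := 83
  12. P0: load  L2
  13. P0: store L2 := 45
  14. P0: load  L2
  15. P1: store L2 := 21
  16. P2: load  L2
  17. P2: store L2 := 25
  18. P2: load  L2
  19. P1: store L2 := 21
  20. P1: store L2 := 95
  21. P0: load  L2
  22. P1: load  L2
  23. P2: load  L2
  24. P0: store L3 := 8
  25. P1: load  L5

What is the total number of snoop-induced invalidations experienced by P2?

invalidations = 4

1. P0: load  L2  bus=[BusRd]  L2: P0=S P1=I P2=I  mem[L2]=20
2. P1: load  L2  bus=[BusRd]  L2: P0=S P1=S P2=I  mem[L2]=20
3. P2: load  L0  bus=[BusRd]  L0: P0=I P1=I P2=S  mem[L0]=0
4. P0: store L2 := 8  bus=[BusRdX]  L2: P0=M P1=I P2=I  mem[L2]=20
5. P0: store L2 := 22  bus=[-]  L2: P0=M P1=I P2=I  mem[L2]=20
6. P0: store L0 := 34  bus=[BusRdX]  L0: P0=M P1=I P2=I  mem[L0]=0
7. P2: load  L2  bus=[BusRd,Flush]  L2: P0=S P1=I P2=S  mem[L2]=22
8. P1: store L2 := 93  bus=[BusRdX]  L2: P0=I P1=M P2=I  mem[L2]=22
9. P1: store L2 := 82  bus=[-]  L2: P0=I P1=M P2=I  mem[L2]=22
10. P2: load  L2  bus=[BusRd,Flush]  L2: P0=I P1=S P2=S  mem[L2]=82
11. P1: store L5 := 83  bus=[BusRdX]  L5: P0=I P1=M P2=I  mem[L5]=0
12. P0: load  L2  bus=[BusRd]  L2: P0=S P1=S P2=S  mem[L2]=82
13. P0: store L2 := 45  bus=[BusRdX]  L2: P0=M P1=I P2=I  mem[L2]=82
14. P0: load  L2  bus=[-]  L2: P0=M P1=I P2=I  mem[L2]=82
15. P1: store L2 := 21  bus=[BusRdX,Flush]  L2: P0=I P1=M P2=I  mem[L2]=45
16. P2: load  L2  bus=[BusRd,Flush]  L2: P0=I P1=S P2=S  mem[L2]=21
17. P2: store L2 := 25  bus=[BusRdX]  L2: P0=I P1=I P2=M  mem[L2]=21
18. P2: load  L2  bus=[-]  L2: P0=I P1=I P2=M  mem[L2]=21
19. P1: store L2 := 21  bus=[BusRdX,Flush]  L2: P0=I P1=M P2=I  mem[L2]=25
20. P1: store L2 := 95  bus=[-]  L2: P0=I P1=M P2=I  mem[L2]=25
21. P0: load  L2  bus=[BusRd,Flush]  L2: P0=S P1=S P2=I  mem[L2]=95
22. P1: load  L2  bus=[-]  L2: P0=S P1=S P2=I  mem[L2]=95
23. P2: load  L2  bus=[BusRd]  L2: P0=S P1=S P2=S  mem[L2]=95
24. P0: store L3 := 8  bus=[BusRdX]  L3: P0=M P1=I P2=I  mem[L3]=70
25. P1: load  L5  bus=[-]  L5: P0=I P1=M P2=I  mem[L5]=0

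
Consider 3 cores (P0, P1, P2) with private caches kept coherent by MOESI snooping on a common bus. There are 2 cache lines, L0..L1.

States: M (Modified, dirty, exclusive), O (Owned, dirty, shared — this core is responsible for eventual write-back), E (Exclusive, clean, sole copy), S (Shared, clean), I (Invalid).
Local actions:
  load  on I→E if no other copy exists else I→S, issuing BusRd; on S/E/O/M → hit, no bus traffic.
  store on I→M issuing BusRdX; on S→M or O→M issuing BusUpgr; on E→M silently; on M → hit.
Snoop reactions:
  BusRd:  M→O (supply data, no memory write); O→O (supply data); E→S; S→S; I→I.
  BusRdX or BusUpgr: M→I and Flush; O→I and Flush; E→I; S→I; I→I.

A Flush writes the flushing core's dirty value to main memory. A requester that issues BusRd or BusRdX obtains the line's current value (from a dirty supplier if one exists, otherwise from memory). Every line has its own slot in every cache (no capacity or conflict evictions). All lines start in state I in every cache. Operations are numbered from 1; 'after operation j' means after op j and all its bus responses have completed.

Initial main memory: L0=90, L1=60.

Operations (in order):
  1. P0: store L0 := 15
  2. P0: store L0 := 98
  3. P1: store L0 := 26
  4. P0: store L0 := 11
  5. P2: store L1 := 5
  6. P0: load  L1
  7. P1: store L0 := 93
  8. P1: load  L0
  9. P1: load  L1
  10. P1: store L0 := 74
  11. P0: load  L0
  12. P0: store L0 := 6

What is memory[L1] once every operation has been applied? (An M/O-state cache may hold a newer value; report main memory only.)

memory[L1] = 60

  op1 P0: store L0 := 15 → M/I/I on L0; bus BusRdX; mem=90
  op2 P0: store L0 := 98 → M/I/I on L0; bus (none); mem=90
  op3 P1: store L0 := 26 → I/M/I on L0; bus BusRdX Flush; mem=98
  op4 P0: store L0 := 11 → M/I/I on L0; bus BusRdX Flush; mem=26
  op5 P2: store L1 := 5 → I/I/M on L1; bus BusRdX; mem=60
  op6 P0: load  L1 → S/I/O on L1; bus BusRd; mem=60
  op7 P1: store L0 := 93 → I/M/I on L0; bus BusRdX Flush; mem=11
  op8 P1: load  L0 → I/M/I on L0; bus (none); mem=11
  op9 P1: load  L1 → S/S/O on L1; bus BusRd; mem=60
  op10 P1: store L0 := 74 → I/M/I on L0; bus (none); mem=11
  op11 P0: load  L0 → S/O/I on L0; bus BusRd; mem=11
  op12 P0: store L0 := 6 → M/I/I on L0; bus BusUpgr Flush; mem=74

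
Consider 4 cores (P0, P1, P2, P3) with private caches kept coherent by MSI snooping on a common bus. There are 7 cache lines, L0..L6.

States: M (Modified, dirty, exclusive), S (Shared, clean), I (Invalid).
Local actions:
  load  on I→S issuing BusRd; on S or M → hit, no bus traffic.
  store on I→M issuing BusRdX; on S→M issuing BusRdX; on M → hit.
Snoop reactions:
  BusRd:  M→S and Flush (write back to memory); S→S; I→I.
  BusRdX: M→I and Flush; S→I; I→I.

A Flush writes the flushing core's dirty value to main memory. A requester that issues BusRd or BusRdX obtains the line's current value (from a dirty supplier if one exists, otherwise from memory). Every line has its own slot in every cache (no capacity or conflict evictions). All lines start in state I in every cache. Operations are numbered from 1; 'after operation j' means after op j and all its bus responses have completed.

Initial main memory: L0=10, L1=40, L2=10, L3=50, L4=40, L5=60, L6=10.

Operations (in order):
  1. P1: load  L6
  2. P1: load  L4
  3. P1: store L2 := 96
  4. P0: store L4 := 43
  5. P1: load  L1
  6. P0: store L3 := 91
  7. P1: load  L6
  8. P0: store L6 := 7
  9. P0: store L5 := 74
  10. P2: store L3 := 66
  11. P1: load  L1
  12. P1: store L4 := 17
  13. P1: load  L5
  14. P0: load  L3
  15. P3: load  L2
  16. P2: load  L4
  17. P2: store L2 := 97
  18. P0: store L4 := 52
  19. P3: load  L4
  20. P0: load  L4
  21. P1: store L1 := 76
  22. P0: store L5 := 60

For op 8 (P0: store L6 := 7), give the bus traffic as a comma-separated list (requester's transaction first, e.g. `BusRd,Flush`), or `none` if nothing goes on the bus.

  op1 P1: load  L6 → I/S/I/I on L6; bus BusRd; mem=10
  op2 P1: load  L4 → I/S/I/I on L4; bus BusRd; mem=40
  op3 P1: store L2 := 96 → I/M/I/I on L2; bus BusRdX; mem=10
  op4 P0: store L4 := 43 → M/I/I/I on L4; bus BusRdX; mem=40
  op5 P1: load  L1 → I/S/I/I on L1; bus BusRd; mem=40
  op6 P0: store L3 := 91 → M/I/I/I on L3; bus BusRdX; mem=50
  op7 P1: load  L6 → I/S/I/I on L6; bus (none); mem=10
  op8 P0: store L6 := 7 → M/I/I/I on L6; bus BusRdX; mem=10
  op9 P0: store L5 := 74 → M/I/I/I on L5; bus BusRdX; mem=60
  op10 P2: store L3 := 66 → I/I/M/I on L3; bus BusRdX Flush; mem=91
  op11 P1: load  L1 → I/S/I/I on L1; bus (none); mem=40
  op12 P1: store L4 := 17 → I/M/I/I on L4; bus BusRdX Flush; mem=43
  op13 P1: load  L5 → S/S/I/I on L5; bus BusRd Flush; mem=74
  op14 P0: load  L3 → S/I/S/I on L3; bus BusRd Flush; mem=66
  op15 P3: load  L2 → I/S/I/S on L2; bus BusRd Flush; mem=96
  op16 P2: load  L4 → I/S/S/I on L4; bus BusRd Flush; mem=17
  op17 P2: store L2 := 97 → I/I/M/I on L2; bus BusRdX; mem=96
  op18 P0: store L4 := 52 → M/I/I/I on L4; bus BusRdX; mem=17
  op19 P3: load  L4 → S/I/I/S on L4; bus BusRd Flush; mem=52
  op20 P0: load  L4 → S/I/I/S on L4; bus (none); mem=52
  op21 P1: store L1 := 76 → I/M/I/I on L1; bus BusRdX; mem=40
  op22 P0: store L5 := 60 → M/I/I/I on L5; bus BusRdX; mem=74

bus = BusRdX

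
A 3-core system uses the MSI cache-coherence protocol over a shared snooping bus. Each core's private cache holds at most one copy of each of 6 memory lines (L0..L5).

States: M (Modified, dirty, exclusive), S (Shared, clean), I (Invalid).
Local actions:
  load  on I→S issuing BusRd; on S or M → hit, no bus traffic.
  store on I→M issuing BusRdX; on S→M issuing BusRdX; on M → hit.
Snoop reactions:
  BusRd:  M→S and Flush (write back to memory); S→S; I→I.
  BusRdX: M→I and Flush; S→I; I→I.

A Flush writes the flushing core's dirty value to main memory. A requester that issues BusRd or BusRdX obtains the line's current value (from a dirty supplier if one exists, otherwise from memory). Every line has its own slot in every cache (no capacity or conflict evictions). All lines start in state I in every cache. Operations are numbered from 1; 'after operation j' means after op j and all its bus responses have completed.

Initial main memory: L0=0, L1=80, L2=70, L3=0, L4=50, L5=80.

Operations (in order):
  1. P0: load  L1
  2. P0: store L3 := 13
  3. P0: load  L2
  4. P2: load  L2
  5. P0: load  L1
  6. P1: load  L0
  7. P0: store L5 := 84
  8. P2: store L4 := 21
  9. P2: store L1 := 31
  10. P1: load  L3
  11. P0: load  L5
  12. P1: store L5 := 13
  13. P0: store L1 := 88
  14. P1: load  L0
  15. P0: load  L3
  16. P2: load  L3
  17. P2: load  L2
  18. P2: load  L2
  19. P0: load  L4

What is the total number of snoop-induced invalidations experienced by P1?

[1] P0: load  L1 | P0:S(80), P1:I, P2:I | bus: BusRd
[2] P0: store L3 := 13 | P0:M(13), P1:I, P2:I | bus: BusRdX
[3] P0: load  L2 | P0:S(70), P1:I, P2:I | bus: BusRd
[4] P2: load  L2 | P0:S(70), P1:I, P2:S(70) | bus: BusRd
[5] P0: load  L1 | P0:S(80), P1:I, P2:I | bus: none
[6] P1: load  L0 | P0:I, P1:S(0), P2:I | bus: BusRd
[7] P0: store L5 := 84 | P0:M(84), P1:I, P2:I | bus: BusRdX
[8] P2: store L4 := 21 | P0:I, P1:I, P2:M(21) | bus: BusRdX
[9] P2: store L1 := 31 | P0:I, P1:I, P2:M(31) | bus: BusRdX
[10] P1: load  L3 | P0:S(13), P1:S(13), P2:I | bus: BusRd,Flush
[11] P0: load  L5 | P0:M(84), P1:I, P2:I | bus: none
[12] P1: store L5 := 13 | P0:I, P1:M(13), P2:I | bus: BusRdX,Flush
[13] P0: store L1 := 88 | P0:M(88), P1:I, P2:I | bus: BusRdX,Flush
[14] P1: load  L0 | P0:I, P1:S(0), P2:I | bus: none
[15] P0: load  L3 | P0:S(13), P1:S(13), P2:I | bus: none
[16] P2: load  L3 | P0:S(13), P1:S(13), P2:S(13) | bus: BusRd
[17] P2: load  L2 | P0:S(70), P1:I, P2:S(70) | bus: none
[18] P2: load  L2 | P0:S(70), P1:I, P2:S(70) | bus: none
[19] P0: load  L4 | P0:S(21), P1:I, P2:S(21) | bus: BusRd,Flush

invalidations = 0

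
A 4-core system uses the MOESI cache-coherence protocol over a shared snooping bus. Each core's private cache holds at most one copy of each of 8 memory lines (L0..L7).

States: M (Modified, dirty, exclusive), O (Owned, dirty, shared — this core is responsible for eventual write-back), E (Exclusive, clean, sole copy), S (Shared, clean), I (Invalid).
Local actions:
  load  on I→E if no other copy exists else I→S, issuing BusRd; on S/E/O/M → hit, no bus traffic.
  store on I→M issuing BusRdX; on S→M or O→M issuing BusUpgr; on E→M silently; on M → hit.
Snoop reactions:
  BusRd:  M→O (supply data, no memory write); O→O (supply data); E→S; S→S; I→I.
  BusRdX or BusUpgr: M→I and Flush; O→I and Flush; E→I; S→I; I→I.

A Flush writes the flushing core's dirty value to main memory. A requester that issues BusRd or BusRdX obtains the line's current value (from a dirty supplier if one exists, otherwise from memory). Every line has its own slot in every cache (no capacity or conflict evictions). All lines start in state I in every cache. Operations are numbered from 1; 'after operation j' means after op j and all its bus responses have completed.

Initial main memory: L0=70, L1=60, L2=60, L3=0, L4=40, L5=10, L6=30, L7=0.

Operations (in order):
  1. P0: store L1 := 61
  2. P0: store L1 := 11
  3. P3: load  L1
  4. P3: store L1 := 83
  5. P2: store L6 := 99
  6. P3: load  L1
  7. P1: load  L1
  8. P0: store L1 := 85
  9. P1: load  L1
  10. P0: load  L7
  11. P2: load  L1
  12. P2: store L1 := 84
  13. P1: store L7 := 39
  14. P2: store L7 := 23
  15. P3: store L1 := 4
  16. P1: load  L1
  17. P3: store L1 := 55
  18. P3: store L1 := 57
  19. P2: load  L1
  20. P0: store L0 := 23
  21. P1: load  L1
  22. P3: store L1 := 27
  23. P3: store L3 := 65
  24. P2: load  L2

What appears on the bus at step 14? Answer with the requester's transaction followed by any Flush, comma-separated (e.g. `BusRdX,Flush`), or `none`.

1. P0: store L1 := 61  bus=[BusRdX]  L1: P0=M P1=I P2=I P3=I  mem[L1]=60
2. P0: store L1 := 11  bus=[-]  L1: P0=M P1=I P2=I P3=I  mem[L1]=60
3. P3: load  L1  bus=[BusRd]  L1: P0=O P1=I P2=I P3=S  mem[L1]=60
4. P3: store L1 := 83  bus=[BusUpgr,Flush]  L1: P0=I P1=I P2=I P3=M  mem[L1]=11
5. P2: store L6 := 99  bus=[BusRdX]  L6: P0=I P1=I P2=M P3=I  mem[L6]=30
6. P3: load  L1  bus=[-]  L1: P0=I P1=I P2=I P3=M  mem[L1]=11
7. P1: load  L1  bus=[BusRd]  L1: P0=I P1=S P2=I P3=O  mem[L1]=11
8. P0: store L1 := 85  bus=[BusRdX,Flush]  L1: P0=M P1=I P2=I P3=I  mem[L1]=83
9. P1: load  L1  bus=[BusRd]  L1: P0=O P1=S P2=I P3=I  mem[L1]=83
10. P0: load  L7  bus=[BusRd]  L7: P0=E P1=I P2=I P3=I  mem[L7]=0
11. P2: load  L1  bus=[BusRd]  L1: P0=O P1=S P2=S P3=I  mem[L1]=83
12. P2: store L1 := 84  bus=[BusUpgr,Flush]  L1: P0=I P1=I P2=M P3=I  mem[L1]=85
13. P1: store L7 := 39  bus=[BusRdX]  L7: P0=I P1=M P2=I P3=I  mem[L7]=0
14. P2: store L7 := 23  bus=[BusRdX,Flush]  L7: P0=I P1=I P2=M P3=I  mem[L7]=39
15. P3: store L1 := 4  bus=[BusRdX,Flush]  L1: P0=I P1=I P2=I P3=M  mem[L1]=84
16. P1: load  L1  bus=[BusRd]  L1: P0=I P1=S P2=I P3=O  mem[L1]=84
17. P3: store L1 := 55  bus=[BusUpgr]  L1: P0=I P1=I P2=I P3=M  mem[L1]=84
18. P3: store L1 := 57  bus=[-]  L1: P0=I P1=I P2=I P3=M  mem[L1]=84
19. P2: load  L1  bus=[BusRd]  L1: P0=I P1=I P2=S P3=O  mem[L1]=84
20. P0: store L0 := 23  bus=[BusRdX]  L0: P0=M P1=I P2=I P3=I  mem[L0]=70
21. P1: load  L1  bus=[BusRd]  L1: P0=I P1=S P2=S P3=O  mem[L1]=84
22. P3: store L1 := 27  bus=[BusUpgr]  L1: P0=I P1=I P2=I P3=M  mem[L1]=84
23. P3: store L3 := 65  bus=[BusRdX]  L3: P0=I P1=I P2=I P3=M  mem[L3]=0
24. P2: load  L2  bus=[BusRd]  L2: P0=I P1=I P2=E P3=I  mem[L2]=60

bus = BusRdX,Flush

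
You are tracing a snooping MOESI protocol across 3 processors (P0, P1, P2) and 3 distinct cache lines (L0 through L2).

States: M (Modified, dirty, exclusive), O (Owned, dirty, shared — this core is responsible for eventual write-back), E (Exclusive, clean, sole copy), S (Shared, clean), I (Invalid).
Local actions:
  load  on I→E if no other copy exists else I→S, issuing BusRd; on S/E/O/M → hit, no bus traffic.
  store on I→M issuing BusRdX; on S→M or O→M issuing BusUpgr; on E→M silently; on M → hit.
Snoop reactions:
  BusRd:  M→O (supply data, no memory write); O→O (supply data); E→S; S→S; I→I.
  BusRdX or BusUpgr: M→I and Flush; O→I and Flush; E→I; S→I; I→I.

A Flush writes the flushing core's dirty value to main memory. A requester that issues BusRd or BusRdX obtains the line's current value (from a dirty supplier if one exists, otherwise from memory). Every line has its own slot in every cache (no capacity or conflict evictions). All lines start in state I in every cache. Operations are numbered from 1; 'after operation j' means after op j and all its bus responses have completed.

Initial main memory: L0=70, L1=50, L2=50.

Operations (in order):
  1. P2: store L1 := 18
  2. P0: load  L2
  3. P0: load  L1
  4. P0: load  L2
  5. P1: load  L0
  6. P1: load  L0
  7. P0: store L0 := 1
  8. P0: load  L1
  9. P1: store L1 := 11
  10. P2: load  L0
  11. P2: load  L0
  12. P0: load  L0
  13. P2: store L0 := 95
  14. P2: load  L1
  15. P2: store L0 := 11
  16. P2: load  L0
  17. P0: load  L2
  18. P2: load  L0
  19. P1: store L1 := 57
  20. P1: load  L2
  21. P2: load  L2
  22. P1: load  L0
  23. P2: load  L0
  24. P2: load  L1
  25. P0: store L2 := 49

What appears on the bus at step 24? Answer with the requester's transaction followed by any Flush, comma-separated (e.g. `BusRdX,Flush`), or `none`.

bus = BusRd

step 1: P2: store L1 := 18  ⟶  IIM  (L1)  txn=BusRdX  M[L1]=50
step 2: P0: load  L2  ⟶  EII  (L2)  txn=BusRd  M[L2]=50
step 3: P0: load  L1  ⟶  SIO  (L1)  txn=BusRd  M[L1]=50
step 4: P0: load  L2  ⟶  EII  (L2)  txn=∅  M[L2]=50
step 5: P1: load  L0  ⟶  IEI  (L0)  txn=BusRd  M[L0]=70
step 6: P1: load  L0  ⟶  IEI  (L0)  txn=∅  M[L0]=70
step 7: P0: store L0 := 1  ⟶  MII  (L0)  txn=BusRdX  M[L0]=70
step 8: P0: load  L1  ⟶  SIO  (L1)  txn=∅  M[L1]=50
step 9: P1: store L1 := 11  ⟶  IMI  (L1)  txn=BusRdX+Flush  M[L1]=18
step 10: P2: load  L0  ⟶  OIS  (L0)  txn=BusRd  M[L0]=70
step 11: P2: load  L0  ⟶  OIS  (L0)  txn=∅  M[L0]=70
step 12: P0: load  L0  ⟶  OIS  (L0)  txn=∅  M[L0]=70
step 13: P2: store L0 := 95  ⟶  IIM  (L0)  txn=BusUpgr+Flush  M[L0]=1
step 14: P2: load  L1  ⟶  IOS  (L1)  txn=BusRd  M[L1]=18
step 15: P2: store L0 := 11  ⟶  IIM  (L0)  txn=∅  M[L0]=1
step 16: P2: load  L0  ⟶  IIM  (L0)  txn=∅  M[L0]=1
step 17: P0: load  L2  ⟶  EII  (L2)  txn=∅  M[L2]=50
step 18: P2: load  L0  ⟶  IIM  (L0)  txn=∅  M[L0]=1
step 19: P1: store L1 := 57  ⟶  IMI  (L1)  txn=BusUpgr  M[L1]=18
step 20: P1: load  L2  ⟶  SSI  (L2)  txn=BusRd  M[L2]=50
step 21: P2: load  L2  ⟶  SSS  (L2)  txn=BusRd  M[L2]=50
step 22: P1: load  L0  ⟶  ISO  (L0)  txn=BusRd  M[L0]=1
step 23: P2: load  L0  ⟶  ISO  (L0)  txn=∅  M[L0]=1
step 24: P2: load  L1  ⟶  IOS  (L1)  txn=BusRd  M[L1]=18
step 25: P0: store L2 := 49  ⟶  MII  (L2)  txn=BusUpgr  M[L2]=50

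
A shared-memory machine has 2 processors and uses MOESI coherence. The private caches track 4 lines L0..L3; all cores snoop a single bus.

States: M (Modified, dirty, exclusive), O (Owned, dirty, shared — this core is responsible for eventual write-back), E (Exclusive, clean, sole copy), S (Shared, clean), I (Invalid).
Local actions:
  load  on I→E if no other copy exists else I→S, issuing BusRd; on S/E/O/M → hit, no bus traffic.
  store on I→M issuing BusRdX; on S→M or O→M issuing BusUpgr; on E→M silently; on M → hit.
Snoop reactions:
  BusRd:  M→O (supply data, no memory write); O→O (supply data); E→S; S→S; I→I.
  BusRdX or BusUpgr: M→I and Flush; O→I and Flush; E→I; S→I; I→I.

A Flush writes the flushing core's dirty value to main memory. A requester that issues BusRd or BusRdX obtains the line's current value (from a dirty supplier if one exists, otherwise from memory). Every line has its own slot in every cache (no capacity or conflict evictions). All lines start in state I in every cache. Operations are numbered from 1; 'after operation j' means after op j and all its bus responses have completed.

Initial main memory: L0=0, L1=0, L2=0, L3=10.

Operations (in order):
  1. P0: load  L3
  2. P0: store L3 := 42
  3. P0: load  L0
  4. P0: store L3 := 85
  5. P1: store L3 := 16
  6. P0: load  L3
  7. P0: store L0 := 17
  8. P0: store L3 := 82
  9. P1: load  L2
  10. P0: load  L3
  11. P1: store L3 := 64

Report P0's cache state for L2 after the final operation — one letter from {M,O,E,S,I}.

state = I

[1] P0: load  L3 | P0:E(10), P1:I | bus: BusRd
[2] P0: store L3 := 42 | P0:M(42), P1:I | bus: none
[3] P0: load  L0 | P0:E(0), P1:I | bus: BusRd
[4] P0: store L3 := 85 | P0:M(85), P1:I | bus: none
[5] P1: store L3 := 16 | P0:I, P1:M(16) | bus: BusRdX,Flush
[6] P0: load  L3 | P0:S(16), P1:O(16) | bus: BusRd
[7] P0: store L0 := 17 | P0:M(17), P1:I | bus: none
[8] P0: store L3 := 82 | P0:M(82), P1:I | bus: BusUpgr,Flush
[9] P1: load  L2 | P0:I, P1:E(0) | bus: BusRd
[10] P0: load  L3 | P0:M(82), P1:I | bus: none
[11] P1: store L3 := 64 | P0:I, P1:M(64) | bus: BusRdX,Flush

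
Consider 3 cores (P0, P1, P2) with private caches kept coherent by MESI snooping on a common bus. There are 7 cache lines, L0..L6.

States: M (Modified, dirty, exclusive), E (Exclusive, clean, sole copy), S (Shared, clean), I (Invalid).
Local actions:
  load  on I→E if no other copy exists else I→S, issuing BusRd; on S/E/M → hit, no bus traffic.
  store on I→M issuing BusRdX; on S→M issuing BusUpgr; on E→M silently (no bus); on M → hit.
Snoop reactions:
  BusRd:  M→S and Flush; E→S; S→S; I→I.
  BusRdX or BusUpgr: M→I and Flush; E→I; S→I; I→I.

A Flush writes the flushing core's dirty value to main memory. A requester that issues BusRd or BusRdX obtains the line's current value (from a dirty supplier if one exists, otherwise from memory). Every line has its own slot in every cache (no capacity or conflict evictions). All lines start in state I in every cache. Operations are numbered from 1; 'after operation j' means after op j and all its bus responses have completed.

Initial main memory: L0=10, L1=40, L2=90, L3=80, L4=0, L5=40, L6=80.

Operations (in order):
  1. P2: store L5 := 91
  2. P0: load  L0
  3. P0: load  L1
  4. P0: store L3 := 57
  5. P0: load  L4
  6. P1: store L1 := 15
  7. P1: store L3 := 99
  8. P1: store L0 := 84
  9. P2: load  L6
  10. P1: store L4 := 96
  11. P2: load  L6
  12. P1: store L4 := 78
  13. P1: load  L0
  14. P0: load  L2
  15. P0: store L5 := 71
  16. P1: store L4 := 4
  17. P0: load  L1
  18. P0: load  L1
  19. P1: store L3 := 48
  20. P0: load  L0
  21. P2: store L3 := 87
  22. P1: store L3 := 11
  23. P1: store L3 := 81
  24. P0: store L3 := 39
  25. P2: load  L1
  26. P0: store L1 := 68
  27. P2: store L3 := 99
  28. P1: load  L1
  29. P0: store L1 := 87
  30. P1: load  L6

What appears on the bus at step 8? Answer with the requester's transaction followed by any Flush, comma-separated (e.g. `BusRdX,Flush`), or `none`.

step 1: P2: store L5 := 91  ⟶  IIM  (L5)  txn=BusRdX  M[L5]=40
step 2: P0: load  L0  ⟶  EII  (L0)  txn=BusRd  M[L0]=10
step 3: P0: load  L1  ⟶  EII  (L1)  txn=BusRd  M[L1]=40
step 4: P0: store L3 := 57  ⟶  MII  (L3)  txn=BusRdX  M[L3]=80
step 5: P0: load  L4  ⟶  EII  (L4)  txn=BusRd  M[L4]=0
step 6: P1: store L1 := 15  ⟶  IMI  (L1)  txn=BusRdX  M[L1]=40
step 7: P1: store L3 := 99  ⟶  IMI  (L3)  txn=BusRdX+Flush  M[L3]=57
step 8: P1: store L0 := 84  ⟶  IMI  (L0)  txn=BusRdX  M[L0]=10
step 9: P2: load  L6  ⟶  IIE  (L6)  txn=BusRd  M[L6]=80
step 10: P1: store L4 := 96  ⟶  IMI  (L4)  txn=BusRdX  M[L4]=0
step 11: P2: load  L6  ⟶  IIE  (L6)  txn=∅  M[L6]=80
step 12: P1: store L4 := 78  ⟶  IMI  (L4)  txn=∅  M[L4]=0
step 13: P1: load  L0  ⟶  IMI  (L0)  txn=∅  M[L0]=10
step 14: P0: load  L2  ⟶  EII  (L2)  txn=BusRd  M[L2]=90
step 15: P0: store L5 := 71  ⟶  MII  (L5)  txn=BusRdX+Flush  M[L5]=91
step 16: P1: store L4 := 4  ⟶  IMI  (L4)  txn=∅  M[L4]=0
step 17: P0: load  L1  ⟶  SSI  (L1)  txn=BusRd+Flush  M[L1]=15
step 18: P0: load  L1  ⟶  SSI  (L1)  txn=∅  M[L1]=15
step 19: P1: store L3 := 48  ⟶  IMI  (L3)  txn=∅  M[L3]=57
step 20: P0: load  L0  ⟶  SSI  (L0)  txn=BusRd+Flush  M[L0]=84
step 21: P2: store L3 := 87  ⟶  IIM  (L3)  txn=BusRdX+Flush  M[L3]=48
step 22: P1: store L3 := 11  ⟶  IMI  (L3)  txn=BusRdX+Flush  M[L3]=87
step 23: P1: store L3 := 81  ⟶  IMI  (L3)  txn=∅  M[L3]=87
step 24: P0: store L3 := 39  ⟶  MII  (L3)  txn=BusRdX+Flush  M[L3]=81
step 25: P2: load  L1  ⟶  SSS  (L1)  txn=BusRd  M[L1]=15
step 26: P0: store L1 := 68  ⟶  MII  (L1)  txn=BusUpgr  M[L1]=15
step 27: P2: store L3 := 99  ⟶  IIM  (L3)  txn=BusRdX+Flush  M[L3]=39
step 28: P1: load  L1  ⟶  SSI  (L1)  txn=BusRd+Flush  M[L1]=68
step 29: P0: store L1 := 87  ⟶  MII  (L1)  txn=BusUpgr  M[L1]=68
step 30: P1: load  L6  ⟶  ISS  (L6)  txn=BusRd  M[L6]=80

bus = BusRdX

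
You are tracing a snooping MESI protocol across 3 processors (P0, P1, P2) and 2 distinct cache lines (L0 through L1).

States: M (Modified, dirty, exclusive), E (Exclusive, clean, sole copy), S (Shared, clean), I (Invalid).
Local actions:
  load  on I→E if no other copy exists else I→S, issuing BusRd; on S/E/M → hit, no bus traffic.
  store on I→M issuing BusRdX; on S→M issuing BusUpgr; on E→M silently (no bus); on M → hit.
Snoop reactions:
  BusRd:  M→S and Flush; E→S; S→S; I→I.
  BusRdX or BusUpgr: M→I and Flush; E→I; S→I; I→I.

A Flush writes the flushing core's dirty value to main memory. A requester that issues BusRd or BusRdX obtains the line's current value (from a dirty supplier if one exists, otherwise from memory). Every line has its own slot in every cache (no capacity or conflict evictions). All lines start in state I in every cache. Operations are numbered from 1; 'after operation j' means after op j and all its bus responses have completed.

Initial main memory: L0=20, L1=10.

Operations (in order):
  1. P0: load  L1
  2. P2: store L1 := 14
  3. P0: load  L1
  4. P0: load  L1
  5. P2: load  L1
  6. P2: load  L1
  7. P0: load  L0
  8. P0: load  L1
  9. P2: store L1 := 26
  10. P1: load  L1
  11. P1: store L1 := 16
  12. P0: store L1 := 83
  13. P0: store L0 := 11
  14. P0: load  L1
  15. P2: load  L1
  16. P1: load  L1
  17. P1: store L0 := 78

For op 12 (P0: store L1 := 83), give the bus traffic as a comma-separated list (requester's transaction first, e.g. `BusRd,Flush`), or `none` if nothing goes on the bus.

bus = BusRdX,Flush

1. P0: load  L1  bus=[BusRd]  L1: P0=E P1=I P2=I  mem[L1]=10
2. P2: store L1 := 14  bus=[BusRdX]  L1: P0=I P1=I P2=M  mem[L1]=10
3. P0: load  L1  bus=[BusRd,Flush]  L1: P0=S P1=I P2=S  mem[L1]=14
4. P0: load  L1  bus=[-]  L1: P0=S P1=I P2=S  mem[L1]=14
5. P2: load  L1  bus=[-]  L1: P0=S P1=I P2=S  mem[L1]=14
6. P2: load  L1  bus=[-]  L1: P0=S P1=I P2=S  mem[L1]=14
7. P0: load  L0  bus=[BusRd]  L0: P0=E P1=I P2=I  mem[L0]=20
8. P0: load  L1  bus=[-]  L1: P0=S P1=I P2=S  mem[L1]=14
9. P2: store L1 := 26  bus=[BusUpgr]  L1: P0=I P1=I P2=M  mem[L1]=14
10. P1: load  L1  bus=[BusRd,Flush]  L1: P0=I P1=S P2=S  mem[L1]=26
11. P1: store L1 := 16  bus=[BusUpgr]  L1: P0=I P1=M P2=I  mem[L1]=26
12. P0: store L1 := 83  bus=[BusRdX,Flush]  L1: P0=M P1=I P2=I  mem[L1]=16
13. P0: store L0 := 11  bus=[-]  L0: P0=M P1=I P2=I  mem[L0]=20
14. P0: load  L1  bus=[-]  L1: P0=M P1=I P2=I  mem[L1]=16
15. P2: load  L1  bus=[BusRd,Flush]  L1: P0=S P1=I P2=S  mem[L1]=83
16. P1: load  L1  bus=[BusRd]  L1: P0=S P1=S P2=S  mem[L1]=83
17. P1: store L0 := 78  bus=[BusRdX,Flush]  L0: P0=I P1=M P2=I  mem[L0]=11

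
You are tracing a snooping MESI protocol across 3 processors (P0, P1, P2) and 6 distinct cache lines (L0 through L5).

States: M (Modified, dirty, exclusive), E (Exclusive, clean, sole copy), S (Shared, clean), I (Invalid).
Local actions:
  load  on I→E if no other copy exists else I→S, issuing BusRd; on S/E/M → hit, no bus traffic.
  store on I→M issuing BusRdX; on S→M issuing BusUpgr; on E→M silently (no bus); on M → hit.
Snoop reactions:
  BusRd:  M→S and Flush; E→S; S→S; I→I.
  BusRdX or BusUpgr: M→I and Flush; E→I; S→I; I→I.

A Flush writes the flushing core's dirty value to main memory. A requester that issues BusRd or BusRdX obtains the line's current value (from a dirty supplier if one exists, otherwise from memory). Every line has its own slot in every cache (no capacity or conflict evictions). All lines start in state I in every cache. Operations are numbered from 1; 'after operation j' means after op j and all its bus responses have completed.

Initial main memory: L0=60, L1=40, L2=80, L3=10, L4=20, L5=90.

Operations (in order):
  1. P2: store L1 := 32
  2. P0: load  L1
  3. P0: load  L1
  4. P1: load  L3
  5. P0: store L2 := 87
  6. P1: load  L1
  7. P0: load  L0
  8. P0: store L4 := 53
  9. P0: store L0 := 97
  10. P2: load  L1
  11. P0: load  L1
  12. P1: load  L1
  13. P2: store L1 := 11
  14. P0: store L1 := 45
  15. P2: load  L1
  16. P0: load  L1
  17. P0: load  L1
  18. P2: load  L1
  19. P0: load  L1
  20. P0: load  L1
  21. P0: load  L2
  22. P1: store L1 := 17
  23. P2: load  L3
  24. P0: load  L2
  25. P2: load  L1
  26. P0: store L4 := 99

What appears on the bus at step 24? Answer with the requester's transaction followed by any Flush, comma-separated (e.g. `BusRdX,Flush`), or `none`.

bus = none

[1] P2: store L1 := 32 | P0:I, P1:I, P2:M(32) | bus: BusRdX
[2] P0: load  L1 | P0:S(32), P1:I, P2:S(32) | bus: BusRd,Flush
[3] P0: load  L1 | P0:S(32), P1:I, P2:S(32) | bus: none
[4] P1: load  L3 | P0:I, P1:E(10), P2:I | bus: BusRd
[5] P0: store L2 := 87 | P0:M(87), P1:I, P2:I | bus: BusRdX
[6] P1: load  L1 | P0:S(32), P1:S(32), P2:S(32) | bus: BusRd
[7] P0: load  L0 | P0:E(60), P1:I, P2:I | bus: BusRd
[8] P0: store L4 := 53 | P0:M(53), P1:I, P2:I | bus: BusRdX
[9] P0: store L0 := 97 | P0:M(97), P1:I, P2:I | bus: none
[10] P2: load  L1 | P0:S(32), P1:S(32), P2:S(32) | bus: none
[11] P0: load  L1 | P0:S(32), P1:S(32), P2:S(32) | bus: none
[12] P1: load  L1 | P0:S(32), P1:S(32), P2:S(32) | bus: none
[13] P2: store L1 := 11 | P0:I, P1:I, P2:M(11) | bus: BusUpgr
[14] P0: store L1 := 45 | P0:M(45), P1:I, P2:I | bus: BusRdX,Flush
[15] P2: load  L1 | P0:S(45), P1:I, P2:S(45) | bus: BusRd,Flush
[16] P0: load  L1 | P0:S(45), P1:I, P2:S(45) | bus: none
[17] P0: load  L1 | P0:S(45), P1:I, P2:S(45) | bus: none
[18] P2: load  L1 | P0:S(45), P1:I, P2:S(45) | bus: none
[19] P0: load  L1 | P0:S(45), P1:I, P2:S(45) | bus: none
[20] P0: load  L1 | P0:S(45), P1:I, P2:S(45) | bus: none
[21] P0: load  L2 | P0:M(87), P1:I, P2:I | bus: none
[22] P1: store L1 := 17 | P0:I, P1:M(17), P2:I | bus: BusRdX
[23] P2: load  L3 | P0:I, P1:S(10), P2:S(10) | bus: BusRd
[24] P0: load  L2 | P0:M(87), P1:I, P2:I | bus: none
[25] P2: load  L1 | P0:I, P1:S(17), P2:S(17) | bus: BusRd,Flush
[26] P0: store L4 := 99 | P0:M(99), P1:I, P2:I | bus: none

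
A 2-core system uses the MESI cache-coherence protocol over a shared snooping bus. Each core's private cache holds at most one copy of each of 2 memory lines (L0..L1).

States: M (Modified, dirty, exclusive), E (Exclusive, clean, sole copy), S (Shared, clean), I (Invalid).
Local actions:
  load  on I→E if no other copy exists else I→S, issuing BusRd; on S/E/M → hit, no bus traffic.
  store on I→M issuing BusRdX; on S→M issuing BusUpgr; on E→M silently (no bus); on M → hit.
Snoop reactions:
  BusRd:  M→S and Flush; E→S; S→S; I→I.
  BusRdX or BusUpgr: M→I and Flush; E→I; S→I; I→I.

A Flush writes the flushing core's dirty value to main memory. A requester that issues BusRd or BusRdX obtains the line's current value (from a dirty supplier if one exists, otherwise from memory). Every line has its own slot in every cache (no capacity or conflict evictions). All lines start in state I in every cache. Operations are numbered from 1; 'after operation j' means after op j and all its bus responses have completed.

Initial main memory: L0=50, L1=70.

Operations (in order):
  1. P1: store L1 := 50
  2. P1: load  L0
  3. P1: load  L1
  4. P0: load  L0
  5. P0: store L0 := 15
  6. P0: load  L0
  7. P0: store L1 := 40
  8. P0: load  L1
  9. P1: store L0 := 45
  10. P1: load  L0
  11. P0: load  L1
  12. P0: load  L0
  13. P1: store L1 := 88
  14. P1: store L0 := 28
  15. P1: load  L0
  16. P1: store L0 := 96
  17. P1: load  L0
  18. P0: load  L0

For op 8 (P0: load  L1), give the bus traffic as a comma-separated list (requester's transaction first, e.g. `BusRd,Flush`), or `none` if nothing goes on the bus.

[1] P1: store L1 := 50 | P0:I, P1:M(50) | bus: BusRdX
[2] P1: load  L0 | P0:I, P1:E(50) | bus: BusRd
[3] P1: load  L1 | P0:I, P1:M(50) | bus: none
[4] P0: load  L0 | P0:S(50), P1:S(50) | bus: BusRd
[5] P0: store L0 := 15 | P0:M(15), P1:I | bus: BusUpgr
[6] P0: load  L0 | P0:M(15), P1:I | bus: none
[7] P0: store L1 := 40 | P0:M(40), P1:I | bus: BusRdX,Flush
[8] P0: load  L1 | P0:M(40), P1:I | bus: none
[9] P1: store L0 := 45 | P0:I, P1:M(45) | bus: BusRdX,Flush
[10] P1: load  L0 | P0:I, P1:M(45) | bus: none
[11] P0: load  L1 | P0:M(40), P1:I | bus: none
[12] P0: load  L0 | P0:S(45), P1:S(45) | bus: BusRd,Flush
[13] P1: store L1 := 88 | P0:I, P1:M(88) | bus: BusRdX,Flush
[14] P1: store L0 := 28 | P0:I, P1:M(28) | bus: BusUpgr
[15] P1: load  L0 | P0:I, P1:M(28) | bus: none
[16] P1: store L0 := 96 | P0:I, P1:M(96) | bus: none
[17] P1: load  L0 | P0:I, P1:M(96) | bus: none
[18] P0: load  L0 | P0:S(96), P1:S(96) | bus: BusRd,Flush

bus = none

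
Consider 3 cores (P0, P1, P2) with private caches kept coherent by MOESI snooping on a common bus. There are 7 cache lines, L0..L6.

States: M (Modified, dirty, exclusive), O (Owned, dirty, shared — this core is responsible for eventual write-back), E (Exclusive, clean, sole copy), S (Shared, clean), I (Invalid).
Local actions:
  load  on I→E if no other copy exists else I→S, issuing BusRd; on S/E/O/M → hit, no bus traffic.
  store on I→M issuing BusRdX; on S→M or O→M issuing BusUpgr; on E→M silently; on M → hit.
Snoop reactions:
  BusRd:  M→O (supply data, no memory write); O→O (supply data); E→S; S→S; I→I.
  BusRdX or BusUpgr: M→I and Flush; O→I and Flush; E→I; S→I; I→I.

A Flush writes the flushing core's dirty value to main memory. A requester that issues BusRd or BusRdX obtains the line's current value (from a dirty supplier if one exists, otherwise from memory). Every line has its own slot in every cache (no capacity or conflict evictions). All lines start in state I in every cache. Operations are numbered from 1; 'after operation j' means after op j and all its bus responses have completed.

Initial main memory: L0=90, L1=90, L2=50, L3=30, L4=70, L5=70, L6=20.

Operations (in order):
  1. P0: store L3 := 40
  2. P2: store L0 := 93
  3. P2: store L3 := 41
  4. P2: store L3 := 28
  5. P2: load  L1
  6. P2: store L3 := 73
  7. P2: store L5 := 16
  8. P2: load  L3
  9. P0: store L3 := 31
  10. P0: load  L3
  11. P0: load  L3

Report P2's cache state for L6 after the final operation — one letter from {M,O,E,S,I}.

[1] P0: store L3 := 40 | P0:M(40), P1:I, P2:I | bus: BusRdX
[2] P2: store L0 := 93 | P0:I, P1:I, P2:M(93) | bus: BusRdX
[3] P2: store L3 := 41 | P0:I, P1:I, P2:M(41) | bus: BusRdX,Flush
[4] P2: store L3 := 28 | P0:I, P1:I, P2:M(28) | bus: none
[5] P2: load  L1 | P0:I, P1:I, P2:E(90) | bus: BusRd
[6] P2: store L3 := 73 | P0:I, P1:I, P2:M(73) | bus: none
[7] P2: store L5 := 16 | P0:I, P1:I, P2:M(16) | bus: BusRdX
[8] P2: load  L3 | P0:I, P1:I, P2:M(73) | bus: none
[9] P0: store L3 := 31 | P0:M(31), P1:I, P2:I | bus: BusRdX,Flush
[10] P0: load  L3 | P0:M(31), P1:I, P2:I | bus: none
[11] P0: load  L3 | P0:M(31), P1:I, P2:I | bus: none

state = I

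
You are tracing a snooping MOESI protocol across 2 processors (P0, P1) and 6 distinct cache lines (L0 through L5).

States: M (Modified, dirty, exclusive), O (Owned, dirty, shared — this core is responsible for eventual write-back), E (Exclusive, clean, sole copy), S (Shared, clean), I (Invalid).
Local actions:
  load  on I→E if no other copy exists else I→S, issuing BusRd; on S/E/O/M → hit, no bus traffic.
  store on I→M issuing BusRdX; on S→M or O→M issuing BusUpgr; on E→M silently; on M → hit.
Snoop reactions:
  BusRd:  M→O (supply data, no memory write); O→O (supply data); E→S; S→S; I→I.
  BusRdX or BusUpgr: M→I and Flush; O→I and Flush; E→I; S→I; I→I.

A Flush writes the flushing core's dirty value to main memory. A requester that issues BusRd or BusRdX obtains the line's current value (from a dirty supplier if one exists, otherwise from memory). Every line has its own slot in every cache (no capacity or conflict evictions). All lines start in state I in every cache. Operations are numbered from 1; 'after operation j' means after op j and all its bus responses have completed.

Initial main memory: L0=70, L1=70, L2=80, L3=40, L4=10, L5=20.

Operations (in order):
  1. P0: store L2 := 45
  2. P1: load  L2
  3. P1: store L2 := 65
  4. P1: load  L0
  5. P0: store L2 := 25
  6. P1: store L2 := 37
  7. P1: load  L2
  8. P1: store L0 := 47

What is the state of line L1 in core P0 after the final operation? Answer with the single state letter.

state = I

1. P0: store L2 := 45  bus=[BusRdX]  L2: P0=M P1=I  mem[L2]=80
2. P1: load  L2  bus=[BusRd]  L2: P0=O P1=S  mem[L2]=80
3. P1: store L2 := 65  bus=[BusUpgr,Flush]  L2: P0=I P1=M  mem[L2]=45
4. P1: load  L0  bus=[BusRd]  L0: P0=I P1=E  mem[L0]=70
5. P0: store L2 := 25  bus=[BusRdX,Flush]  L2: P0=M P1=I  mem[L2]=65
6. P1: store L2 := 37  bus=[BusRdX,Flush]  L2: P0=I P1=M  mem[L2]=25
7. P1: load  L2  bus=[-]  L2: P0=I P1=M  mem[L2]=25
8. P1: store L0 := 47  bus=[-]  L0: P0=I P1=M  mem[L0]=70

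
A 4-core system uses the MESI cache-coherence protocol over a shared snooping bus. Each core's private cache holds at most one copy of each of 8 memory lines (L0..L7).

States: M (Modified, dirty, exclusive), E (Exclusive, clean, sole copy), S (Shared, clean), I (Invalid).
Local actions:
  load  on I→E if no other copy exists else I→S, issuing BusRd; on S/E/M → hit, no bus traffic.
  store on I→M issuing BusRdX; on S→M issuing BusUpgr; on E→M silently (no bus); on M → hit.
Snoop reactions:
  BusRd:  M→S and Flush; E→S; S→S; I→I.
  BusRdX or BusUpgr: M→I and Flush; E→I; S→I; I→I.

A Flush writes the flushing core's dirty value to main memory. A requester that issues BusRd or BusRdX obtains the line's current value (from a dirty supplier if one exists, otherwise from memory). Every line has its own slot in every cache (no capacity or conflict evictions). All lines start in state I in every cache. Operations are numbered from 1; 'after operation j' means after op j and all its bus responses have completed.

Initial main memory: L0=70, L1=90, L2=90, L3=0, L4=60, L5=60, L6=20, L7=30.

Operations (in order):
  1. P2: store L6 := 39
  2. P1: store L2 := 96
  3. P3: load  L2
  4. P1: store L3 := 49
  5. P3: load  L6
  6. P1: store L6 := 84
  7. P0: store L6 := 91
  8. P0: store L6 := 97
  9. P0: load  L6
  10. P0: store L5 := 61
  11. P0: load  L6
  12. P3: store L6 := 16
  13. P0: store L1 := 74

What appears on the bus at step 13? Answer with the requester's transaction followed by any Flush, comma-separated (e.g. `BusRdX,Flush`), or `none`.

bus = BusRdX

[1] P2: store L6 := 39 | P0:I, P1:I, P2:M(39), P3:I | bus: BusRdX
[2] P1: store L2 := 96 | P0:I, P1:M(96), P2:I, P3:I | bus: BusRdX
[3] P3: load  L2 | P0:I, P1:S(96), P2:I, P3:S(96) | bus: BusRd,Flush
[4] P1: store L3 := 49 | P0:I, P1:M(49), P2:I, P3:I | bus: BusRdX
[5] P3: load  L6 | P0:I, P1:I, P2:S(39), P3:S(39) | bus: BusRd,Flush
[6] P1: store L6 := 84 | P0:I, P1:M(84), P2:I, P3:I | bus: BusRdX
[7] P0: store L6 := 91 | P0:M(91), P1:I, P2:I, P3:I | bus: BusRdX,Flush
[8] P0: store L6 := 97 | P0:M(97), P1:I, P2:I, P3:I | bus: none
[9] P0: load  L6 | P0:M(97), P1:I, P2:I, P3:I | bus: none
[10] P0: store L5 := 61 | P0:M(61), P1:I, P2:I, P3:I | bus: BusRdX
[11] P0: load  L6 | P0:M(97), P1:I, P2:I, P3:I | bus: none
[12] P3: store L6 := 16 | P0:I, P1:I, P2:I, P3:M(16) | bus: BusRdX,Flush
[13] P0: store L1 := 74 | P0:M(74), P1:I, P2:I, P3:I | bus: BusRdX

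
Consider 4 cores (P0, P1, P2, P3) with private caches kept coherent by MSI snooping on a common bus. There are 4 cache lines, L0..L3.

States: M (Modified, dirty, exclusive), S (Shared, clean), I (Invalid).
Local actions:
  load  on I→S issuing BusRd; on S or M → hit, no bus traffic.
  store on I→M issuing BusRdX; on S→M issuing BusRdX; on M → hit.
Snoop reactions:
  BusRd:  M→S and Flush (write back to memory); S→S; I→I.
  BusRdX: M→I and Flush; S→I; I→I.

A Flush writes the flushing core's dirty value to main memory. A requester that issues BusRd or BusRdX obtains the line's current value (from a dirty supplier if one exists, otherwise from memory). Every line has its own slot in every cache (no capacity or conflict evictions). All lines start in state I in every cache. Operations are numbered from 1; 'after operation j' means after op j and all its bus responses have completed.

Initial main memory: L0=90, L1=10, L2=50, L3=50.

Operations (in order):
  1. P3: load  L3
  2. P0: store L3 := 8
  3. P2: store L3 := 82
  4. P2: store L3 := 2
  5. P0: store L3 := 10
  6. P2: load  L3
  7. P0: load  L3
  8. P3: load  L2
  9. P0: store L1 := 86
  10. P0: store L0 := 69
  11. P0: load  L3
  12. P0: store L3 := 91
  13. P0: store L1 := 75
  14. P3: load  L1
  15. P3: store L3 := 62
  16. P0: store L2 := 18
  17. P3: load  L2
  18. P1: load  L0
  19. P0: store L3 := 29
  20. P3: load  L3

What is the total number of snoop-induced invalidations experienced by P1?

step 1: P3: load  L3  ⟶  IIIS  (L3)  txn=BusRd  M[L3]=50
step 2: P0: store L3 := 8  ⟶  MIII  (L3)  txn=BusRdX  M[L3]=50
step 3: P2: store L3 := 82  ⟶  IIMI  (L3)  txn=BusRdX+Flush  M[L3]=8
step 4: P2: store L3 := 2  ⟶  IIMI  (L3)  txn=∅  M[L3]=8
step 5: P0: store L3 := 10  ⟶  MIII  (L3)  txn=BusRdX+Flush  M[L3]=2
step 6: P2: load  L3  ⟶  SISI  (L3)  txn=BusRd+Flush  M[L3]=10
step 7: P0: load  L3  ⟶  SISI  (L3)  txn=∅  M[L3]=10
step 8: P3: load  L2  ⟶  IIIS  (L2)  txn=BusRd  M[L2]=50
step 9: P0: store L1 := 86  ⟶  MIII  (L1)  txn=BusRdX  M[L1]=10
step 10: P0: store L0 := 69  ⟶  MIII  (L0)  txn=BusRdX  M[L0]=90
step 11: P0: load  L3  ⟶  SISI  (L3)  txn=∅  M[L3]=10
step 12: P0: store L3 := 91  ⟶  MIII  (L3)  txn=BusRdX  M[L3]=10
step 13: P0: store L1 := 75  ⟶  MIII  (L1)  txn=∅  M[L1]=10
step 14: P3: load  L1  ⟶  SIIS  (L1)  txn=BusRd+Flush  M[L1]=75
step 15: P3: store L3 := 62  ⟶  IIIM  (L3)  txn=BusRdX+Flush  M[L3]=91
step 16: P0: store L2 := 18  ⟶  MIII  (L2)  txn=BusRdX  M[L2]=50
step 17: P3: load  L2  ⟶  SIIS  (L2)  txn=BusRd+Flush  M[L2]=18
step 18: P1: load  L0  ⟶  SSII  (L0)  txn=BusRd+Flush  M[L0]=69
step 19: P0: store L3 := 29  ⟶  MIII  (L3)  txn=BusRdX+Flush  M[L3]=62
step 20: P3: load  L3  ⟶  SIIS  (L3)  txn=BusRd+Flush  M[L3]=29

invalidations = 0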